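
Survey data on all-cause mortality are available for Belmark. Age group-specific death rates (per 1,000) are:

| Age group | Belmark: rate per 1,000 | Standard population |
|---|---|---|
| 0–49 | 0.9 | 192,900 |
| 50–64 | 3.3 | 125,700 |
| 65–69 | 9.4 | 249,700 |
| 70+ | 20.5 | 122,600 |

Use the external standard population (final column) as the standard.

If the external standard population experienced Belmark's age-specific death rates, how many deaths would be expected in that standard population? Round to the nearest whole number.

Expected deaths = Σ (standard pop × age-specific rate ÷ 1,000)
= 192,900×0.9/1,000 + 125,700×3.3/1,000 + 249,700×9.4/1,000 + 122,600×20.5/1,000
= 173.61 + 414.81 + 2347.18 + 2513.30 = 5448.90.

5449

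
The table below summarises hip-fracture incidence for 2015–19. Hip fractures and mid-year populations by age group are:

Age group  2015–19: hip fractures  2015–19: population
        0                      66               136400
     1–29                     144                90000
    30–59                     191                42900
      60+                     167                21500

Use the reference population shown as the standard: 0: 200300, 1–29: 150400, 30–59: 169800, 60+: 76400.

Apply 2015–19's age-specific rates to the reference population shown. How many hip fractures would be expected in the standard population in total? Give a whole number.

1687

Age-specific rates per 100000 for 2015–19: 48.39, 160.00, 445.22, 776.74.
Expected hip fractures = Σ (standard pop × age-specific rate ÷ 100000)
= 200300×48.39/100000 + 150400×160.00/100000 + 169800×445.22/100000 + 76400×776.74/100000
= 96.92 + 240.64 + 755.99 + 593.43 = 1686.98.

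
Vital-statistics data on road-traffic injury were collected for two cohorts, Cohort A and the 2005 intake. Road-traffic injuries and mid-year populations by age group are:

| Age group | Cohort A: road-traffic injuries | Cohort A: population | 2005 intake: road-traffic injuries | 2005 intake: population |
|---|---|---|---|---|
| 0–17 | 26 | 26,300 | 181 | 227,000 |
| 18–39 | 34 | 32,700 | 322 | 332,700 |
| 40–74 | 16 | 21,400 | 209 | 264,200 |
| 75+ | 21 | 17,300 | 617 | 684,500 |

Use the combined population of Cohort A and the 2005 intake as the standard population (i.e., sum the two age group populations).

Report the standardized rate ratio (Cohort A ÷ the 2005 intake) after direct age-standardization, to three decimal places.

Age-specific rates per 100,000 for Cohort A: 98.86, 103.98, 74.77, 121.39.
For the 2005 intake: 79.74, 96.78, 79.11, 90.14.
Combined standard total = 1,606,100; weights = 0.1577, 0.2275, 0.1778, 0.4370.
Cohort A: 0.1577×98.86 + 0.2275×103.98 + 0.1778×74.77 + 0.4370×121.39 = 105.5828 per 100,000.
The 2005 intake: 0.1577×79.74 + 0.2275×96.78 + 0.1778×79.11 + 0.4370×90.14 = 88.0482 per 100,000.
Ratio = 105.5828 ÷ 88.0482 = 1.19915.

1.199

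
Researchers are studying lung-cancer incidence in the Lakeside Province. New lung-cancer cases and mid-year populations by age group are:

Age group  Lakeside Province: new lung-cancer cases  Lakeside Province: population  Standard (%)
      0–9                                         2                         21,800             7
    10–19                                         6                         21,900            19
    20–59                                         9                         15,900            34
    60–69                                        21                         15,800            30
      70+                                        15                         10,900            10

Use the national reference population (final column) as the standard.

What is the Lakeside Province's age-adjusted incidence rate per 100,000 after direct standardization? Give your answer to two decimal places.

Age-specific rates per 100,000 for the Lakeside Province: 9.17, 27.40, 56.60, 132.91, 137.61.
Standard weights: 0.07, 0.19, 0.34, 0.30, 0.10.
Standardized rate: 0.0700×9.17 + 0.1900×27.40 + 0.3400×56.60 + 0.3000×132.91 + 0.1000×137.61 = 78.7278 per 100,000.

78.73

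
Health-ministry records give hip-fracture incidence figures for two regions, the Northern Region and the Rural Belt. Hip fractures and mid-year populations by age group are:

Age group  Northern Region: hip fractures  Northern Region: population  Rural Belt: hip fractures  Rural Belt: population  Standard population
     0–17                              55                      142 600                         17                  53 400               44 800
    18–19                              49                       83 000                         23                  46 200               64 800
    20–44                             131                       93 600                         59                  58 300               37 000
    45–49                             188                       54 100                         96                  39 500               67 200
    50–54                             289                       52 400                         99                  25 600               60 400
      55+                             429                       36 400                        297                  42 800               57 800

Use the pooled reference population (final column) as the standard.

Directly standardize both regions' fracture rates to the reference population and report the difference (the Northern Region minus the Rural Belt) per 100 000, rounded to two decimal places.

142.54

Age-specific rates per 100 000 for the Northern Region: 38.57, 59.04, 139.96, 347.50, 551.53, 1178.57.
For the Rural Belt: 31.84, 49.78, 101.20, 243.04, 386.72, 693.93.
Standard total = 332 000; weights = 0.1349, 0.1952, 0.1114, 0.2024, 0.1819, 0.1741.
The Northern Region: 0.1349×38.57 + 0.1952×59.04 + 0.1114×139.96 + 0.2024×347.50 + 0.1819×551.53 + 0.1741×1178.57 = 408.1862 per 100 000.
The Rural Belt: 0.1349×31.84 + 0.1952×49.78 + 0.1114×101.20 + 0.2024×243.04 + 0.1819×386.72 + 0.1741×693.93 = 265.6490 per 100 000.
Difference = 408.1862 − 265.6490 = 142.5372.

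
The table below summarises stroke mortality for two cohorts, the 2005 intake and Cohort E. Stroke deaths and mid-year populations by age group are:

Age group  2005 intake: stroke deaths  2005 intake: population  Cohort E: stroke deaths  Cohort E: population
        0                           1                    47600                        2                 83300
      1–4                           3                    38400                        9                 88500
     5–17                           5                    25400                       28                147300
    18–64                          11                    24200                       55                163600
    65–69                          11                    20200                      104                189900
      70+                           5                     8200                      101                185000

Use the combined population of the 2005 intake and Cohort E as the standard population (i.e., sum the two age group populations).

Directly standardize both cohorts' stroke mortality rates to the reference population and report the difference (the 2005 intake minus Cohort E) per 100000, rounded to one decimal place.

3.1

Age-specific rates per 100000 for the 2005 intake: 2.10, 7.81, 19.69, 45.45, 54.46, 60.98.
For Cohort E: 2.40, 10.17, 19.01, 33.62, 54.77, 54.59.
Combined standard total = 1021600; weights = 0.1281, 0.1242, 0.1690, 0.1838, 0.2057, 0.1891.
The 2005 intake: 0.1281×2.10 + 0.1242×7.81 + 0.1690×19.69 + 0.1838×45.45 + 0.2057×54.46 + 0.1891×60.98 = 35.6538 per 100000.
Cohort E: 0.1281×2.40 + 0.1242×10.17 + 0.1690×19.01 + 0.1838×33.62 + 0.2057×54.77 + 0.1891×54.59 = 32.5520 per 100000.
Difference = 35.6538 − 32.5520 = 3.1018.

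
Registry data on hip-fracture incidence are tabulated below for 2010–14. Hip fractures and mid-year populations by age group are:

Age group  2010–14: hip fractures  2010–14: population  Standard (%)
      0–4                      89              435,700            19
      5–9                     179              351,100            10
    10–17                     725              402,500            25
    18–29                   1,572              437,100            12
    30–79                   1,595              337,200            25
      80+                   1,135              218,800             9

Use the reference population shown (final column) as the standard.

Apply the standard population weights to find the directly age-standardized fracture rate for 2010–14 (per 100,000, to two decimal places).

262.11

Age-specific rates per 100,000 for 2010–14: 20.43, 50.98, 180.12, 359.64, 473.01, 518.74.
Standard weights: 0.19, 0.10, 0.25, 0.12, 0.25, 0.09.
Standardized rate: 0.1900×20.43 + 0.1000×50.98 + 0.2500×180.12 + 0.1200×359.64 + 0.2500×473.01 + 0.0900×518.74 = 262.1073 per 100,000.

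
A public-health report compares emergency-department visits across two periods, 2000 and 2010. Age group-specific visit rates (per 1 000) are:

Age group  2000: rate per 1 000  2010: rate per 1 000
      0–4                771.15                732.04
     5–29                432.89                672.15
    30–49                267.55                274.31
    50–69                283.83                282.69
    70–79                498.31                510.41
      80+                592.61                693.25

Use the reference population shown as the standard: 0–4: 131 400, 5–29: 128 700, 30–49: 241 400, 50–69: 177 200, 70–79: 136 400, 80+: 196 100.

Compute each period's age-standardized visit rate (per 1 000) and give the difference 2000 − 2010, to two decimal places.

Standard total = 1 011 200; weights = 0.1299, 0.1273, 0.2387, 0.1752, 0.1349, 0.1939.
2000: 0.1299×771.15 + 0.1273×432.89 + 0.2387×267.55 + 0.1752×283.83 + 0.1349×498.31 + 0.1939×592.61 = 451.0518 per 1 000.
2010: 0.1299×732.04 + 0.1273×672.15 + 0.2387×274.31 + 0.1752×282.69 + 0.1349×510.41 + 0.1939×693.25 = 498.9845 per 1 000.
Difference = 451.0518 − 498.9845 = -47.9327.

-47.93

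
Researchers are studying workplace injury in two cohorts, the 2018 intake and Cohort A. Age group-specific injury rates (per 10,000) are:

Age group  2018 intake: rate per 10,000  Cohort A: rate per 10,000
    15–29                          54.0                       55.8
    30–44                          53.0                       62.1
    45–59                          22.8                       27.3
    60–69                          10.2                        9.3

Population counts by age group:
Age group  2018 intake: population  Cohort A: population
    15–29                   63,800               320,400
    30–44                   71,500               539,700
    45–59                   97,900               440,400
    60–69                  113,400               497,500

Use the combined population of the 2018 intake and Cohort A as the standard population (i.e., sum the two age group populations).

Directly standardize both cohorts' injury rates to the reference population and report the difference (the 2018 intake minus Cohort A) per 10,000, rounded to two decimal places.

Combined standard total = 2,144,600; weights = 0.1791, 0.2850, 0.2510, 0.2849.
The 2018 intake: 0.1791×54.0 + 0.2850×53.0 + 0.2510×22.8 + 0.2849×10.2 = 33.4071 per 10,000.
Cohort A: 0.1791×55.8 + 0.2850×62.1 + 0.2510×27.3 + 0.2849×9.3 = 37.1961 per 10,000.
Difference = 33.4071 − 37.1961 = -3.7891.

-3.79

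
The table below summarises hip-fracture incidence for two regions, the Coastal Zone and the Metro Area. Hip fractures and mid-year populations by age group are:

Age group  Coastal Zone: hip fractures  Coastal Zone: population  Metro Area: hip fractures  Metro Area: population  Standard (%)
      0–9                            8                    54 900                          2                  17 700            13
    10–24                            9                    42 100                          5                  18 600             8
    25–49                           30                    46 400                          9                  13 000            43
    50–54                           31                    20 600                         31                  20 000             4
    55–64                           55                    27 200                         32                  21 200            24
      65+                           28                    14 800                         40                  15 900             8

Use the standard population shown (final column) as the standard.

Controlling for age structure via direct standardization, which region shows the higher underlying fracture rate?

Age-specific rates per 100 000 for the Coastal Zone: 14.57, 21.38, 64.66, 150.49, 202.21, 189.19.
For the Metro Area: 11.30, 26.88, 69.23, 155.00, 150.94, 251.57.
Standard weights: 0.13, 0.08, 0.43, 0.04, 0.24, 0.08.
The Coastal Zone: 0.1300×14.57 + 0.0800×21.38 + 0.4300×64.66 + 0.0400×150.49 + 0.2400×202.21 + 0.0800×189.19 = 101.0903 per 100 000.
The Metro Area: 0.1300×11.30 + 0.0800×26.88 + 0.4300×69.23 + 0.0400×155.00 + 0.2400×150.94 + 0.0800×251.57 = 95.9409 per 100 000.
The crude rates (78.16 vs 111.84) would put the Metro Area higher, but that reflects its age composition; once standardized to a common age structure, the Coastal Zone has the higher underlying rate.

Coastal Zone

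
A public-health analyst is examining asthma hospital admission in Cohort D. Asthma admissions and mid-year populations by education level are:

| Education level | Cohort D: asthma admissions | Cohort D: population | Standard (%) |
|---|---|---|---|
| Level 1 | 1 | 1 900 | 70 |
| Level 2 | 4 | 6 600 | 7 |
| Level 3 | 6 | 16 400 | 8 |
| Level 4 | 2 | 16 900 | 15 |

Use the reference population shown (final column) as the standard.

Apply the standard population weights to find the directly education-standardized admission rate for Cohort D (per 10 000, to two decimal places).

Education-specific rates per 10 000 for Cohort D: 5.26, 6.06, 3.66, 1.18.
Standard weights: 0.70, 0.07, 0.08, 0.15.
Standardized rate: 0.7000×5.26 + 0.0700×6.06 + 0.0800×3.66 + 0.1500×1.18 = 4.5787 per 10 000.

4.58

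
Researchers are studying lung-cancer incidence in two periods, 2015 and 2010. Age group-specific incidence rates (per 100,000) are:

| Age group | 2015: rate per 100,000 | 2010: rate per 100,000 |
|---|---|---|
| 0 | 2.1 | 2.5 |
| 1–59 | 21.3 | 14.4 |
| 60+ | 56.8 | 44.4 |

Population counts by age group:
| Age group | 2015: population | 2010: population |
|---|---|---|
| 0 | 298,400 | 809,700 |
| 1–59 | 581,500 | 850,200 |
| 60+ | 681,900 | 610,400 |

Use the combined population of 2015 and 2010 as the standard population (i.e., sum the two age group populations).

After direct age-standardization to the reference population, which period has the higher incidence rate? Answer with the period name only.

2015

Combined standard total = 3,832,100; weights = 0.2892, 0.3736, 0.3372.
2015: 0.2892×2.1 + 0.3736×21.3 + 0.3372×56.8 = 27.7198 per 100,000.
2010: 0.2892×2.5 + 0.3736×14.4 + 0.3372×44.4 = 21.0759 per 100,000.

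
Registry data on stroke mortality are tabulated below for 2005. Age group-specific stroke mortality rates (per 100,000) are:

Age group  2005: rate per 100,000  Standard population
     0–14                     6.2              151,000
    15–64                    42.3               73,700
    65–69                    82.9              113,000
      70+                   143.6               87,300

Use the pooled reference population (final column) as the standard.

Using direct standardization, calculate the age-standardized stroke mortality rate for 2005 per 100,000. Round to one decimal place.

Standard total = 425,000; weights = 0.3553, 0.1734, 0.2659, 0.2054.
Standardized rate: 0.3553×6.2 + 0.1734×42.3 + 0.2659×82.9 + 0.2054×143.6 = 61.0769 per 100,000.

61.1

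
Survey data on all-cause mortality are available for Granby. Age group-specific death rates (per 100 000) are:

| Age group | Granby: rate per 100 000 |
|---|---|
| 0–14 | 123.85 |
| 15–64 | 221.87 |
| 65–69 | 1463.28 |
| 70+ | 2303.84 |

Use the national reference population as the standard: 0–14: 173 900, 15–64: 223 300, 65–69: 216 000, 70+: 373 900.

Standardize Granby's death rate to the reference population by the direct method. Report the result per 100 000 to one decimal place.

Standard total = 987 100; weights = 0.1762, 0.2262, 0.2188, 0.3788.
Standardized rate: 0.1762×123.85 + 0.2262×221.87 + 0.2188×1463.28 + 0.3788×2303.84 = 1264.8722 per 100 000.

1264.9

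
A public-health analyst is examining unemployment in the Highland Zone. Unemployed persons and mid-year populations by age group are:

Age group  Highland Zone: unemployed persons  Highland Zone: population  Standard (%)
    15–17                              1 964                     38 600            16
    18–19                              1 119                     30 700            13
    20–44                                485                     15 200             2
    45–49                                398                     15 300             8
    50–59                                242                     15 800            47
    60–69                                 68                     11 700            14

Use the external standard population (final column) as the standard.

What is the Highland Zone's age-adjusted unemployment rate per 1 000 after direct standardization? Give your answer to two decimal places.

23.61

Age-specific rates per 1 000 for the Highland Zone: 50.881, 36.450, 31.908, 26.013, 15.316, 5.812.
Standard weights: 0.16, 0.13, 0.02, 0.08, 0.47, 0.14.
Standardized rate: 0.1600×50.881 + 0.1300×36.450 + 0.0200×31.908 + 0.0800×26.013 + 0.4700×15.316 + 0.1400×5.812 = 23.6110 per 1 000.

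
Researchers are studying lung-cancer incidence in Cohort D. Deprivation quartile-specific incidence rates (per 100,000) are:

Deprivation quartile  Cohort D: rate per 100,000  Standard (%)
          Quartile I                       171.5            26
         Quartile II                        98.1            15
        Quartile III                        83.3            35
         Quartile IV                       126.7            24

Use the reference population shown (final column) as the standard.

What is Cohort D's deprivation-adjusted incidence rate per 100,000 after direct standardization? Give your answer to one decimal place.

118.9

Standard weights: 0.26, 0.15, 0.35, 0.24.
Standardized rate: 0.2600×171.5 + 0.1500×98.1 + 0.3500×83.3 + 0.2400×126.7 = 118.8680 per 100,000.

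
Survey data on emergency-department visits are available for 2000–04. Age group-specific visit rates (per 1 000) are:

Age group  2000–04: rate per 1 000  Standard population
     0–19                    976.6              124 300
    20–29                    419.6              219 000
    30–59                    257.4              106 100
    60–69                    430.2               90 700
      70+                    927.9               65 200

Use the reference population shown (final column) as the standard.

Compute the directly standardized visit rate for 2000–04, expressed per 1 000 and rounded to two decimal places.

561.89

Standard total = 605 300; weights = 0.2054, 0.3618, 0.1753, 0.1498, 0.1077.
Standardized rate: 0.2054×976.6 + 0.3618×419.6 + 0.1753×257.4 + 0.1498×430.2 + 0.1077×927.9 = 561.8902 per 1 000.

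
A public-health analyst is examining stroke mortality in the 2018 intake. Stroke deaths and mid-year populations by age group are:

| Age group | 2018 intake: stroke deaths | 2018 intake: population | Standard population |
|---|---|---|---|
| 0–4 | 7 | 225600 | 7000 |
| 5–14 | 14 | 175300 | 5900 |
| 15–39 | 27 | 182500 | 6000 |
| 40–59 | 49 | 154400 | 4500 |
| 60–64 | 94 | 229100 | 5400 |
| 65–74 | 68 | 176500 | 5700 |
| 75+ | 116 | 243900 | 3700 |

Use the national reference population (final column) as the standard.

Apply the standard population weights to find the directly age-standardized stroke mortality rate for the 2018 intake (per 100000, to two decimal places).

24.02

Age-specific rates per 100000 for the 2018 intake: 3.10, 7.99, 14.79, 31.74, 41.03, 38.53, 47.56.
Standard total = 38200; weights = 0.1832, 0.1545, 0.1571, 0.1178, 0.1414, 0.1492, 0.0969.
Standardized rate: 0.1832×3.10 + 0.1545×7.99 + 0.1571×14.79 + 0.1178×31.74 + 0.1414×41.03 + 0.1492×38.53 + 0.0969×47.56 = 24.0198 per 100000.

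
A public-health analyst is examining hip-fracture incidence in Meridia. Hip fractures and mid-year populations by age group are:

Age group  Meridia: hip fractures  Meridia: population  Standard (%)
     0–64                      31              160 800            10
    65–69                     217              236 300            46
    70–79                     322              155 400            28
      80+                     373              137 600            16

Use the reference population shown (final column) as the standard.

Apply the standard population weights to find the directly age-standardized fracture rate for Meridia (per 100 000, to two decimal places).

145.56

Age-specific rates per 100 000 for Meridia: 19.28, 91.83, 207.21, 271.08.
Standard weights: 0.10, 0.46, 0.28, 0.16.
Standardized rate: 0.1000×19.28 + 0.4600×91.83 + 0.2800×207.21 + 0.1600×271.08 = 145.5609 per 100 000.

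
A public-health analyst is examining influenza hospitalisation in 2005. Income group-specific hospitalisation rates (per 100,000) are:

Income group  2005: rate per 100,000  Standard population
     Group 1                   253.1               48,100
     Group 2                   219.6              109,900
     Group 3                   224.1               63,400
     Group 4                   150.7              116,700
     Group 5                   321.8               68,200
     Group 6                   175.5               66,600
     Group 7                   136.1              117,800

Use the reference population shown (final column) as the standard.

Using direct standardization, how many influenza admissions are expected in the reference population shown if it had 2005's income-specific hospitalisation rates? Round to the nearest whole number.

Expected influenza admissions = Σ (standard pop × income-specific rate ÷ 100,000)
= 48,100×253.1/100,000 + 109,900×219.6/100,000 + 63,400×224.1/100,000 + 116,700×150.7/100,000 + 68,200×321.8/100,000 + 66,600×175.5/100,000 + 117,800×136.1/100,000
= 121.74 + 241.34 + 142.08 + 175.87 + 219.47 + 116.88 + 160.33 = 1177.70.

1178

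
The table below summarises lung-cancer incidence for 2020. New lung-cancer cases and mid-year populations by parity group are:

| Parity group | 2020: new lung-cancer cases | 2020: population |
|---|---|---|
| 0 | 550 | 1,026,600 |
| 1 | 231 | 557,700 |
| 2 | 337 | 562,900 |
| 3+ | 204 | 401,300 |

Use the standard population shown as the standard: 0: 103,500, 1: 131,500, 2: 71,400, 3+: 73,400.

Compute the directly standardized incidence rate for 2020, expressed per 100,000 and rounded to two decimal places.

50.02

Parity-specific rates per 100,000 for 2020: 53.57, 41.42, 59.87, 50.83.
Standard total = 379,800; weights = 0.2725, 0.3462, 0.1880, 0.1933.
Standardized rate: 0.2725×53.57 + 0.3462×41.42 + 0.1880×59.87 + 0.1933×50.83 = 50.0201 per 100,000.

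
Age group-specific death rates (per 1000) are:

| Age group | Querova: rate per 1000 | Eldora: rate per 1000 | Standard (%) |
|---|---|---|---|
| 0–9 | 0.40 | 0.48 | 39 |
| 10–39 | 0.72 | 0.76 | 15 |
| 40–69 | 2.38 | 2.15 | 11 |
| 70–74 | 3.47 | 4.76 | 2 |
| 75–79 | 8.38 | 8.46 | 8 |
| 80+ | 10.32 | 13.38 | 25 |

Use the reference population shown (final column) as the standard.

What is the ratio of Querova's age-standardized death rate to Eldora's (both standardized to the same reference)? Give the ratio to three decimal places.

0.826

Standard weights: 0.39, 0.15, 0.11, 0.02, 0.08, 0.25.
Querova: 0.3900×0.40 + 0.1500×0.72 + 0.1100×2.38 + 0.0200×3.47 + 0.0800×8.38 + 0.2500×10.32 = 3.8456 per 1000.
Eldora: 0.3900×0.48 + 0.1500×0.76 + 0.1100×2.15 + 0.0200×4.76 + 0.0800×8.46 + 0.2500×13.38 = 4.6547 per 1000.
Ratio = 3.8456 ÷ 4.6547 = 0.82618.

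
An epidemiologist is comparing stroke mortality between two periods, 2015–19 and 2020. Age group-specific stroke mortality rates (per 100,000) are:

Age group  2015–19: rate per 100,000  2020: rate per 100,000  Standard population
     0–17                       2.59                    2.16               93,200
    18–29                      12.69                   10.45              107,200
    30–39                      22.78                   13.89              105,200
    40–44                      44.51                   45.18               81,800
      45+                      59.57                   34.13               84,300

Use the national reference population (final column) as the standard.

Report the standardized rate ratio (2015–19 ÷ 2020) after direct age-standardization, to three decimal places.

1.353

Standard total = 471,700; weights = 0.1976, 0.2273, 0.2230, 0.1734, 0.1787.
2015–19: 0.1976×2.59 + 0.2273×12.69 + 0.2230×22.78 + 0.1734×44.51 + 0.1787×59.57 = 26.8410 per 100,000.
2020: 0.1976×2.16 + 0.2273×10.45 + 0.2230×13.89 + 0.1734×45.18 + 0.1787×34.13 = 19.8339 per 100,000.
Ratio = 26.8410 ÷ 19.8339 = 1.35329.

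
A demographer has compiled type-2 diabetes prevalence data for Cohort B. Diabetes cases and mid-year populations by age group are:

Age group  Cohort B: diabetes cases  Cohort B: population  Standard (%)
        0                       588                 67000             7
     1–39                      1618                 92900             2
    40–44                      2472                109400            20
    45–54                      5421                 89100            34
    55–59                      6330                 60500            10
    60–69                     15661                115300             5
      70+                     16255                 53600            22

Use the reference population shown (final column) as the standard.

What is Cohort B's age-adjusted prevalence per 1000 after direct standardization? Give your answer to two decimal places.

110.14

Age-specific rates per 1000 for Cohort B: 8.776, 17.417, 22.596, 60.842, 104.628, 135.828, 303.265.
Standard weights: 0.07, 0.02, 0.20, 0.34, 0.10, 0.05, 0.22.
Standardized rate: 0.0700×8.776 + 0.0200×17.417 + 0.2000×22.596 + 0.3400×60.842 + 0.1000×104.628 + 0.0500×135.828 + 0.2200×303.265 = 110.1406 per 1000.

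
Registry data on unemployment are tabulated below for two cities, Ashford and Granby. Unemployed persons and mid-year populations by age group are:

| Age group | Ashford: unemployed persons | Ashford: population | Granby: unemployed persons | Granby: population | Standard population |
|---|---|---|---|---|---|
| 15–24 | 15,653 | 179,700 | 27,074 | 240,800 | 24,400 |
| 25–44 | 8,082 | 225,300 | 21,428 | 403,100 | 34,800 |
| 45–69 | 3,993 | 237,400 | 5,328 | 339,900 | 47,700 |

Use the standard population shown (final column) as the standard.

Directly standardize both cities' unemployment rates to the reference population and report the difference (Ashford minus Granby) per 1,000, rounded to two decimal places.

Age-specific rates per 1,000 for Ashford: 87.106, 35.872, 16.820.
For Granby: 112.434, 53.158, 15.675.
Standard total = 106,900; weights = 0.2283, 0.3255, 0.4462.
Ashford: 0.2283×87.106 + 0.3255×35.872 + 0.4462×16.820 = 39.0650 per 1,000.
Granby: 0.2283×112.434 + 0.3255×53.158 + 0.4462×15.675 = 49.9624 per 1,000.
Difference = 39.0650 − 49.9624 = -10.8975.

-10.90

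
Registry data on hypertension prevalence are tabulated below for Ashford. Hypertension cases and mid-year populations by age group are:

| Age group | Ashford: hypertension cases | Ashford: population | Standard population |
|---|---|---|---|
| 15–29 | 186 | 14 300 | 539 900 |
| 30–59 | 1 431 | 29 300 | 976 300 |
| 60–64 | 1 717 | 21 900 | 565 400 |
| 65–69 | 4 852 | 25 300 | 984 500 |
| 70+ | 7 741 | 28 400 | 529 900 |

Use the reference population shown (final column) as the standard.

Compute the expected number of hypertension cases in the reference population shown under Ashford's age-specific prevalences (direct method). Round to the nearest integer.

432274

Age-specific rates per 1 000 for Ashford: 13.007, 48.840, 78.402, 191.779, 272.570.
Expected hypertension cases = Σ (standard pop × age-specific rate ÷ 1 000)
= 539 900×13.007/1 000 + 976 300×48.840/1 000 + 565 400×78.402/1 000 + 984 500×191.779/1 000 + 529 900×272.570/1 000
= 7022.48 + 47682.09 + 44328.39 + 188806.09 + 144435.07 = 432274.11.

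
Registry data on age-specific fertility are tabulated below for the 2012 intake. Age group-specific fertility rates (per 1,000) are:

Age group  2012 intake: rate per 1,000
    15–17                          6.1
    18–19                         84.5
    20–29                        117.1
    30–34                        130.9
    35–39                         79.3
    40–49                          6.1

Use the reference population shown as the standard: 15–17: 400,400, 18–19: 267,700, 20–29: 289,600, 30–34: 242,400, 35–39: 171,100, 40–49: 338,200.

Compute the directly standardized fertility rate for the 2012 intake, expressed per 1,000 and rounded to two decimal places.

62.21

Standard total = 1,709,400; weights = 0.2342, 0.1566, 0.1694, 0.1418, 0.1001, 0.1978.
Standardized rate: 0.2342×6.1 + 0.1566×84.5 + 0.1694×117.1 + 0.1418×130.9 + 0.1001×79.3 + 0.1978×6.1 = 62.2070 per 1,000.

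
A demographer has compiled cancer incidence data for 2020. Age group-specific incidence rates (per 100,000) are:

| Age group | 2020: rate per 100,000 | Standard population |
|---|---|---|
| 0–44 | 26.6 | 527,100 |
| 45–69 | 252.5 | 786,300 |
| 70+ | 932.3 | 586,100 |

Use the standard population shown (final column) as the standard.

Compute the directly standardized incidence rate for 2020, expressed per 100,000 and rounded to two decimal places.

Standard total = 1,899,500; weights = 0.2775, 0.4140, 0.3086.
Standardized rate: 0.2775×26.6 + 0.4140×252.5 + 0.3086×932.3 = 399.5697 per 100,000.

399.57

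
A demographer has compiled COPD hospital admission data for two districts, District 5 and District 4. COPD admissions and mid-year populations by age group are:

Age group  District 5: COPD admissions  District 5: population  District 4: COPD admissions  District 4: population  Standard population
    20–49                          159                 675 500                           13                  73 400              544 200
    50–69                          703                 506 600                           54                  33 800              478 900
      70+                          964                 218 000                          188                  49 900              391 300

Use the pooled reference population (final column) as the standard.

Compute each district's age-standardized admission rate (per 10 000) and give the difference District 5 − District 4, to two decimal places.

Age-specific rates per 10 000 for District 5: 2.35, 13.88, 44.22.
For District 4: 1.77, 15.98, 37.68.
Standard total = 1 414 400; weights = 0.3848, 0.3386, 0.2767.
District 5: 0.3848×2.35 + 0.3386×13.88 + 0.2767×44.22 = 17.8379 per 10 000.
District 4: 0.3848×1.77 + 0.3386×15.98 + 0.2767×37.68 = 16.5139 per 10 000.
Difference = 17.8379 − 16.5139 = 1.3240.

1.32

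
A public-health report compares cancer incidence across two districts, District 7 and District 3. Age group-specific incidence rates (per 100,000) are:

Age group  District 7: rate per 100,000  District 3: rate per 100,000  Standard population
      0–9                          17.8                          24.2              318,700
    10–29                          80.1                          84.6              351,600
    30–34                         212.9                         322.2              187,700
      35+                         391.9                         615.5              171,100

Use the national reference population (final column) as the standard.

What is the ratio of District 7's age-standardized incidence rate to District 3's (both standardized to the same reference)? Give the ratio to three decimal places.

0.693

Standard total = 1,029,100; weights = 0.3097, 0.3417, 0.1824, 0.1663.
District 7: 0.3097×17.8 + 0.3417×80.1 + 0.1824×212.9 + 0.1663×391.9 = 136.8686 per 100,000.
District 3: 0.3097×24.2 + 0.3417×84.6 + 0.1824×322.2 + 0.1663×615.5 = 197.4997 per 100,000.
Ratio = 136.8686 ÷ 197.4997 = 0.69301.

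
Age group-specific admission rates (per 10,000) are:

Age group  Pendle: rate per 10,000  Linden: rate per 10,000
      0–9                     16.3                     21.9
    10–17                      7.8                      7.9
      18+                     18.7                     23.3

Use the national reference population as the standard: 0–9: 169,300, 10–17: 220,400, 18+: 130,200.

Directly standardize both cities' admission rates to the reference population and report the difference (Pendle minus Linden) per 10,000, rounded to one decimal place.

Standard total = 519,900; weights = 0.3256, 0.4239, 0.2504.
Pendle: 0.3256×16.3 + 0.4239×7.8 + 0.2504×18.7 = 13.2977 per 10,000.
Linden: 0.3256×21.9 + 0.4239×7.9 + 0.2504×23.3 = 16.3156 per 10,000.
Difference = 13.2977 − 16.3156 = -3.0180.

-3.0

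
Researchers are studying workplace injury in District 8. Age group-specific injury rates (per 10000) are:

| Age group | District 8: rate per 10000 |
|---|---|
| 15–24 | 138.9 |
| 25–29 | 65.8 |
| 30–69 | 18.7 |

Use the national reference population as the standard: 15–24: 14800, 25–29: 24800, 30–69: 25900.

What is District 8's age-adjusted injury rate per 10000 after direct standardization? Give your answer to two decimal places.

Standard total = 65500; weights = 0.2260, 0.3786, 0.3954.
Standardized rate: 0.2260×138.9 + 0.3786×65.8 + 0.3954×18.7 = 63.6930 per 10000.

63.69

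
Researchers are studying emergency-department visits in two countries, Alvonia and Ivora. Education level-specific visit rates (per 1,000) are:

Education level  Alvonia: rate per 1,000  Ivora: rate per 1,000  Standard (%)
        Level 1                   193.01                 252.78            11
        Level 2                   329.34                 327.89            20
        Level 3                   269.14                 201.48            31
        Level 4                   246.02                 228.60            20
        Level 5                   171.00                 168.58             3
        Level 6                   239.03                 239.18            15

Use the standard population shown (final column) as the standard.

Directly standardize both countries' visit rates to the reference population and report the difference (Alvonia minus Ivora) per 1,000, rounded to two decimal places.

18.22

Standard weights: 0.11, 0.20, 0.31, 0.20, 0.03, 0.15.
Alvonia: 0.1100×193.01 + 0.2000×329.34 + 0.3100×269.14 + 0.2000×246.02 + 0.0300×171.00 + 0.1500×239.03 = 260.7210 per 1,000.
Ivora: 0.1100×252.78 + 0.2000×327.89 + 0.3100×201.48 + 0.2000×228.60 + 0.0300×168.58 + 0.1500×239.18 = 242.4970 per 1,000.
Difference = 260.7210 − 242.4970 = 18.2240.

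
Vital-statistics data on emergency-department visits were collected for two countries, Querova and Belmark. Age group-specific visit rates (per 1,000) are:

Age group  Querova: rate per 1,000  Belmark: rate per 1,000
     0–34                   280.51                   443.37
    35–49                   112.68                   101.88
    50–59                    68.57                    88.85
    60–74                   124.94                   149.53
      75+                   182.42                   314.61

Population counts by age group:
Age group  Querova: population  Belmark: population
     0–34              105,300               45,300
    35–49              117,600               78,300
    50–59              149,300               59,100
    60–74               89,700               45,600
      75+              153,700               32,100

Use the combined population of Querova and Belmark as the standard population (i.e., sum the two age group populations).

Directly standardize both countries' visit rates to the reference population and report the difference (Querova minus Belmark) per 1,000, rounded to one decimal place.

Combined standard total = 876,000; weights = 0.1719, 0.2236, 0.2379, 0.1545, 0.2121.
Querova: 0.1719×280.51 + 0.2236×112.68 + 0.2379×68.57 + 0.1545×124.94 + 0.2121×182.42 = 147.7247 per 1,000.
Belmark: 0.1719×443.37 + 0.2236×101.88 + 0.2379×88.85 + 0.1545×149.53 + 0.2121×314.61 = 209.9682 per 1,000.
Difference = 147.7247 − 209.9682 = -62.2435.

-62.2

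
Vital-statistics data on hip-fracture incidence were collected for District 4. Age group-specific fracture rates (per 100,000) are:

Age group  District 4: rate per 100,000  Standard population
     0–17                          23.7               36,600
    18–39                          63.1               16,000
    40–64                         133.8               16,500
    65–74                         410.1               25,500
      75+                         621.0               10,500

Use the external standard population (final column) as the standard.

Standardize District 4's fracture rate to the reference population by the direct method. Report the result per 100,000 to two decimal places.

Standard total = 105,100; weights = 0.3482, 0.1522, 0.1570, 0.2426, 0.0999.
Standardized rate: 0.3482×23.7 + 0.1522×63.1 + 0.1570×133.8 + 0.2426×410.1 + 0.0999×621.0 = 200.4069 per 100,000.

200.41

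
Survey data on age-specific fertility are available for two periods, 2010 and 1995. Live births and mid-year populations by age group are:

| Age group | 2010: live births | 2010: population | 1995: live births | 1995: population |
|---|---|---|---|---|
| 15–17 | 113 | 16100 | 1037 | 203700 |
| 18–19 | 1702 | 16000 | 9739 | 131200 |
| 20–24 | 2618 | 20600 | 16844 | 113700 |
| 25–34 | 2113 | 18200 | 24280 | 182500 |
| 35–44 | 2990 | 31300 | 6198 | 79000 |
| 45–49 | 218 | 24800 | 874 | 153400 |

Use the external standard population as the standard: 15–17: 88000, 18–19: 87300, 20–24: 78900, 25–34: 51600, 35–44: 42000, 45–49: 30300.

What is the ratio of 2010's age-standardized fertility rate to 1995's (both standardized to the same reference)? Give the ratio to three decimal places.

1.043

Age-specific rates per 1000 for 2010: 7.019, 106.375, 127.087, 116.099, 95.527, 8.790.
For 1995: 5.091, 74.230, 148.144, 133.041, 78.456, 5.698.
Standard total = 378100; weights = 0.2327, 0.2309, 0.2087, 0.1365, 0.1111, 0.0801.
2010: 0.2327×7.019 + 0.2309×106.375 + 0.2087×127.087 + 0.1365×116.099 + 0.1111×95.527 + 0.0801×8.790 = 79.8745 per 1000.
1995: 0.2327×5.091 + 0.2309×74.230 + 0.2087×148.144 + 0.1365×133.041 + 0.1111×78.456 + 0.0801×5.698 = 76.5659 per 1000.
Ratio = 79.8745 ÷ 76.5659 = 1.04321.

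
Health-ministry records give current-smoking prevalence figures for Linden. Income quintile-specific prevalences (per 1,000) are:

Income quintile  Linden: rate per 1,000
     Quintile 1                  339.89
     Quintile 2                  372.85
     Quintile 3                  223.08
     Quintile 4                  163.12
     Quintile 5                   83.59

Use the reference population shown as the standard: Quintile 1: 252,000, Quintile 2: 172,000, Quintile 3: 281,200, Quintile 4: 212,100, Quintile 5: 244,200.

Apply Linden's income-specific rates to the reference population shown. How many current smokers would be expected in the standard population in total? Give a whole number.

Expected current smokers = Σ (standard pop × income-specific rate ÷ 1,000)
= 252,000×339.89/1,000 + 172,000×372.85/1,000 + 281,200×223.08/1,000 + 212,100×163.12/1,000 + 244,200×83.59/1,000
= 85652.28 + 64130.20 + 62730.10 + 34597.75 + 20412.68 = 267523.01.

267523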